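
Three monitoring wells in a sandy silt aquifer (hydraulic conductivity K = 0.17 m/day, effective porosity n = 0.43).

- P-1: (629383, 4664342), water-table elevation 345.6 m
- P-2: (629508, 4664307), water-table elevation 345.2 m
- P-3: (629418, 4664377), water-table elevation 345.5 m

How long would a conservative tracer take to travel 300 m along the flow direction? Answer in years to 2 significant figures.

660 years

Taking P-1 as reference: P-2−P-1 = (125, -35, -0.4); P-3−P-1 = (35, 35, -0.1).
Determinant of the coordinate differences = 125·35 − 35·(-35) = 5600.
∂h/∂x = [(-0.4)·35 − (-0.1)·(-35)] / 5600 = -0.003125
∂h/∂y = [125·(-0.1) − 35·(-0.4)] / 5600 = +0.0002679
|∇h| = √(-0.003125² + 0.0002679²) = 0.003136
Seepage velocity v = K·i/n = 0.17 × 0.003136 / 0.43 = 0.00124 m/day.
t = 300 / 0.00124 = 2.419e+05 days = 662 years.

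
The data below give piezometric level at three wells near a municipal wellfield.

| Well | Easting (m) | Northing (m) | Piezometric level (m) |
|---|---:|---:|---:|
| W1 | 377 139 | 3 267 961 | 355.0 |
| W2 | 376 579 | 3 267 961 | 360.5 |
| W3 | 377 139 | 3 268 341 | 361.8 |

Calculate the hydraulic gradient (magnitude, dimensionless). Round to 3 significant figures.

0.0204

∂h/∂x = (360.5 − 355.0) / (376579 − 377139) = -0.009821
∂h/∂y = (361.8 − 355.0) / (3268341 − 3267961) = +0.01789
|∇h| = √(-0.009821² + 0.01789²) = 0.02041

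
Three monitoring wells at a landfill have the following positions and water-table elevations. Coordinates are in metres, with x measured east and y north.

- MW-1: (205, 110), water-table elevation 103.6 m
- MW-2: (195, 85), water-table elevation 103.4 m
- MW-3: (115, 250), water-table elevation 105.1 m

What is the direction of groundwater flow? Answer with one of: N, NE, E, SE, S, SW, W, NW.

S

Three-point gradient (reference MW-1): Δ to MW-2 = (-10, -25, -0.2), Δ to MW-3 = (-90, 140, +1.5).
∂h/∂x = -0.002603, ∂h/∂y = +0.009041 (det = -3650).
Flow = −∇h = (+0.002603 east, -0.009041 north), which points south.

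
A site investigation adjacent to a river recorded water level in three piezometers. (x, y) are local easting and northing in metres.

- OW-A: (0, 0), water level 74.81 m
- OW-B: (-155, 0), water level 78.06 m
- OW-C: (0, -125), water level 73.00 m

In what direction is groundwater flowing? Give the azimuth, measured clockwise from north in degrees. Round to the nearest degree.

∂h/∂x = (78.06 − 74.81) / (-155 − 0) = -0.02097
∂h/∂y = (73.00 − 74.81) / (-125 − 0) = +0.01448
Flow direction (−∇h) has components (+0.02097 E, -0.01448 N).
Azimuth = atan2(E, N) = atan2(+0.02097, -0.01448) = 124.6° ≈ 125°.

125°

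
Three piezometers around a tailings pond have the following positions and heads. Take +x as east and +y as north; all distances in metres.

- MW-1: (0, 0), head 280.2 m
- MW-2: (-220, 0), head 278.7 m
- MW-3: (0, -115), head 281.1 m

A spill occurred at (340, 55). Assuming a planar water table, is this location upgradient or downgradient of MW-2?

∂h/∂x = (278.7 − 280.2) / (-220 − 0) = +0.006818
∂h/∂y = (281.1 − 280.2) / (-115 − 0) = -0.007826
Head at (340, 55) = 280.2 + (+0.006818)·(340) + (-0.007826)·(55) = 282.09 m.
That is higher than the 278.7 m at MW-2, so the point is upgradient.

upgradient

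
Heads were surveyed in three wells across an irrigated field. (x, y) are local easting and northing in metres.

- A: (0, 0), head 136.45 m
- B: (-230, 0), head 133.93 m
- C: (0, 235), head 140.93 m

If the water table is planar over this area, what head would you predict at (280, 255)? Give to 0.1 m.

∂h/∂x = (133.93 − 136.45) / (-230 − 0) = +0.01096
∂h/∂y = (140.93 − 136.45) / (235 − 0) = +0.01906
h(280, 255) = 136.45 + (+0.01096)·(280) + (+0.01906)·(255) = 136.45 +3.068 +4.861 = 144.379 m.

144.4 m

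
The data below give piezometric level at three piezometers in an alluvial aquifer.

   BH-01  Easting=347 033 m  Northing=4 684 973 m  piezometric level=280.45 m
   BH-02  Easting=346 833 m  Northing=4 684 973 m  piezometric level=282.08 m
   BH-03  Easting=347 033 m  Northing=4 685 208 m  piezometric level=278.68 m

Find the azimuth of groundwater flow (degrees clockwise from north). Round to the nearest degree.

047°

∂h/∂x = (282.08 − 280.45) / (346833 − 347033) = -0.008150
∂h/∂y = (278.68 − 280.45) / (4685208 − 4684973) = -0.007532
Flow direction (−∇h) has components (+0.008150 E, +0.007532 N).
Azimuth = atan2(E, N) = atan2(+0.008150, +0.007532) = 47.3° ≈ 047°.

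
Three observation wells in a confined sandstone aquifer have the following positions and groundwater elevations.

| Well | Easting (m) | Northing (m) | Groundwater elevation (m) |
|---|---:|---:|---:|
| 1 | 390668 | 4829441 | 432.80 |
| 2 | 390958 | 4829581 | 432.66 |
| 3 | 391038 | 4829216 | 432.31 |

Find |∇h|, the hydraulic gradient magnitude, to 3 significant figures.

With h = a·x + b·y + c and 1 as origin, the differences give:
  290·a + 140·b = -0.14
  370·a + (-225)·b = -0.49
Eliminate b (×(-225) and ×140, subtract): -117050·a = 100.100 → a = ∂h/∂x = -0.0008552
Back-substitute: b = ∂h/∂y = +0.0007715.
|∇h| = √(-0.0008552² + 0.0007715²) = 0.001152

0.00115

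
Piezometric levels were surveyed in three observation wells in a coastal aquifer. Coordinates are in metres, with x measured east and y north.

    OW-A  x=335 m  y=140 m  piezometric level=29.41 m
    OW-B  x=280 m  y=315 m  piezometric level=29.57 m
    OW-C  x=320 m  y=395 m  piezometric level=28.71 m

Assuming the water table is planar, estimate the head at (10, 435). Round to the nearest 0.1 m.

33.0 m

Taking OW-A as reference: OW-B−OW-A = (-55, 175, +0.16); OW-C−OW-A = (-15, 255, -0.70).
Solve a·Δx + b·Δy = Δh: det = (-55)·255 − (-15)·175 = -11400.
∂h/∂x = [(+0.16)·255 − (-0.70)·175] / -11400 = -0.01432
∂h/∂y = [(-55)·(-0.70) − (-15)·(+0.16)] / -11400 = -0.003588
h(10, 435) = 29.41 + (-0.01432)·(-325) + (-0.003588)·(295) = 29.41 +4.655 -1.058 = 33.007 m.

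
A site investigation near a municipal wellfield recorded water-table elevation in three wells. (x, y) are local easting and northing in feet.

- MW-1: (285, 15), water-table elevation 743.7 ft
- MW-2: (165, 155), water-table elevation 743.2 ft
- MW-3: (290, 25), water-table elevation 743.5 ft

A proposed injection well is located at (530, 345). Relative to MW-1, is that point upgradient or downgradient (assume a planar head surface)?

Three-point gradient (reference MW-1): Δ to MW-2 = (-120, 140, -0.5), Δ to MW-3 = (5, 10, -0.2).
∂h/∂x = -0.01211, ∂h/∂y = -0.01395 (det = -1900).
Head at (530, 345) = 743.7 + (-0.01211)·(245) + (-0.01395)·(330) = 736.13 ft.
That is lower than the 743.7 ft at MW-1, so the point is downgradient.

downgradient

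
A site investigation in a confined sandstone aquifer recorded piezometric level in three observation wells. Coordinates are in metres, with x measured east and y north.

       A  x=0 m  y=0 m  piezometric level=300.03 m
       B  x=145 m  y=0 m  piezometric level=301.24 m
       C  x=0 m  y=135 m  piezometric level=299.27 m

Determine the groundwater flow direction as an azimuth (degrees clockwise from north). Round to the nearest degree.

∂h/∂x = (301.24 − 300.03) / (145 − 0) = +0.008345
∂h/∂y = (299.27 − 300.03) / (135 − 0) = -0.005630
Flow direction (−∇h) has components (-0.008345 E, +0.005630 N).
Azimuth = atan2(E, N) = atan2(-0.008345, +0.005630) = 304.0° ≈ 304°.

304°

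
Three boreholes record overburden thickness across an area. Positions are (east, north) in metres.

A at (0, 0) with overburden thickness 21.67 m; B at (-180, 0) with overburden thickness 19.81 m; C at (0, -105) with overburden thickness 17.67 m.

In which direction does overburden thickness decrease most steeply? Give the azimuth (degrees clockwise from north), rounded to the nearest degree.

∂d/∂x = (19.81 − 21.67) / (-180 − 0) = +0.01033
∂d/∂y = (17.67 − 21.67) / (-105 − 0) = +0.03810
Steepest decrease is along −∇f: components (-0.01033 E, -0.03810 N).
Azimuth = atan2(-0.01033, -0.03810) = 195.2° ≈ 195°.

195°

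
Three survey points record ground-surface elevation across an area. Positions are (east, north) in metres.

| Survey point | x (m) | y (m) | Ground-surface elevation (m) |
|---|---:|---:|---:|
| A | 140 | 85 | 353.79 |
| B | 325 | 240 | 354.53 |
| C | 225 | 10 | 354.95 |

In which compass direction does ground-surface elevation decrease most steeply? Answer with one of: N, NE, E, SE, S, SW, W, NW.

NW

Taking A as reference: B−A = (185, 155, +0.74); C−A = (85, -75, +1.16).
Solve a·Δx + b·Δy = Δz: det = 185·(-75) − 85·155 = -27050.
∂z/∂x = [(+0.74)·(-75) − (+1.16)·155] / -27050 = +0.008699
∂z/∂y = [185·(+1.16) − 85·(+0.74)] / -27050 = -0.005608
Steepest decrease is along −∇f = (-0.008699 E, +0.005608 N) → northwest.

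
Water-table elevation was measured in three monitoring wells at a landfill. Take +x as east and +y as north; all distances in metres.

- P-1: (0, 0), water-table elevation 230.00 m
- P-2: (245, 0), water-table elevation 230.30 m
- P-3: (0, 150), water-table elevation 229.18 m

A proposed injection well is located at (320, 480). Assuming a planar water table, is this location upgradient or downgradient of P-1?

downgradient

∂h/∂x = (230.30 − 230.00) / (245 − 0) = +0.001224
∂h/∂y = (229.18 − 230.00) / (150 − 0) = -0.005467
Head at (320, 480) = 230.00 + (+0.001224)·(320) + (-0.005467)·(480) = 227.77 m.
That is lower than the 230.00 m at P-1, so the point is downgradient.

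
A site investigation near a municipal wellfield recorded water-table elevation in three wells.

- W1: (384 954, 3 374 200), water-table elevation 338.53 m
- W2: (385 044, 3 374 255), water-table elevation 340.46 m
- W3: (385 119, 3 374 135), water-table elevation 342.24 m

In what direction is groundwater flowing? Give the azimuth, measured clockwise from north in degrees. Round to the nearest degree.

273°

Taking W1 as reference: W2−W1 = (90, 55, +1.93); W3−W1 = (165, -65, +3.71).
Determinant of the coordinate differences = 90·(-65) − 165·55 = -14925.
∂h/∂x = [(+1.93)·(-65) − (+3.71)·55] / -14925 = +0.02208
∂h/∂y = [90·(+3.71) − 165·(+1.93)] / -14925 = -0.001035
Flow direction (−∇h) has components (-0.02208 E, +0.001035 N).
Azimuth = atan2(E, N) = atan2(-0.02208, +0.001035) = 272.7° ≈ 273°.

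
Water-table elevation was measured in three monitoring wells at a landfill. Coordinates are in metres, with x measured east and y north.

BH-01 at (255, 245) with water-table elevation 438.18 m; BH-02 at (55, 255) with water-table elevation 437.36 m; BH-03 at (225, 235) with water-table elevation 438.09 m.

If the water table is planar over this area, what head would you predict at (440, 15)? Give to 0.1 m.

439.6 m

Three-point gradient (reference BH-01): Δ to BH-02 = (-200, 10, -0.82), Δ to BH-03 = (-30, -10, -0.09).
∂h/∂x = +0.003957, ∂h/∂y = -0.002870 (det = 2300).
h(440, 15) = 438.18 + (+0.003957)·(185) + (-0.002870)·(-230) = 438.18 +0.732 +0.660 = 439.572 m.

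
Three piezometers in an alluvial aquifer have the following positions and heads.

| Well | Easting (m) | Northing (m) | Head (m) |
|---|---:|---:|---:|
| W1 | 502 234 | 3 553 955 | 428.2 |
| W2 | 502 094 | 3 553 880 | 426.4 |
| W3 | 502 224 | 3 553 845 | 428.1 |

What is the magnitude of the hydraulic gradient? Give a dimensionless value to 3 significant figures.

With h = a·x + b·y + c and W1 as origin, the differences give:
  (-140)·a + (-75)·b = -1.8
  (-10)·a + (-110)·b = -0.1
Eliminate b (×(-110) and ×(-75), subtract): 14650·a = 190.50 → a = ∂h/∂x = +0.01300
Back-substitute: b = ∂h/∂y = -0.0002730.
|∇h| = √(0.01300² + -0.0002730²) = 0.013

0.0130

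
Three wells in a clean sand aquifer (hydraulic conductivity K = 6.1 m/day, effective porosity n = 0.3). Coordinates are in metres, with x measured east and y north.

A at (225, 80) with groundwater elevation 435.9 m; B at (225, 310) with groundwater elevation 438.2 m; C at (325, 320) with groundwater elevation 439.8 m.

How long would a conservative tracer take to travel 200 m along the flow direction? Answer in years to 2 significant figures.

1.5 years

Differences from A: to B (Δx, Δy, Δh) = (0, 230, +2.3); to C = (100, 240, +3.9).
Solve a·Δx + b·Δy = Δh: det = 0·240 − 100·230 = -23000.
∂h/∂x = [(+2.3)·240 − (+3.9)·230] / -23000 = +0.01500
∂h/∂y = [0·(+3.9) − 100·(+2.3)] / -23000 = +0.01000
|∇h| = √(0.01500² + 0.01000²) = 0.01803
Seepage velocity v = K·i/n = 6.1 × 0.01803 / 0.3 = 0.3666 m/day.
t = 200 / 0.3666 = 545.6 days = 1.49 years.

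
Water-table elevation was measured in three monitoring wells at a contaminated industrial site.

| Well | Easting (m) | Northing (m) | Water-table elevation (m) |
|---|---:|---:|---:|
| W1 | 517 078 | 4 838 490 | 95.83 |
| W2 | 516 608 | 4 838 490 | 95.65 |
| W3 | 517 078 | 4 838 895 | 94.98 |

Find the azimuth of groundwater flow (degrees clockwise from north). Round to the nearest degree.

350°

∂h/∂x = (95.65 − 95.83) / (516608 − 517078) = +0.0003830
∂h/∂y = (94.98 − 95.83) / (4838895 − 4838490) = -0.002099
Flow direction (−∇h) has components (-0.0003830 E, +0.002099 N).
Azimuth = atan2(E, N) = atan2(-0.0003830, +0.002099) = 349.7° ≈ 350°.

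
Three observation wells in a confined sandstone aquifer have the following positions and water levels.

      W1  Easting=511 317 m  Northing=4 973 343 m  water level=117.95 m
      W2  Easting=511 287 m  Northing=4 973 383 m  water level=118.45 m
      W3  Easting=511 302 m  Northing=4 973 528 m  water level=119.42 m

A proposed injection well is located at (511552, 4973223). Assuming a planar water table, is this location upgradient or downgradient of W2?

downgradient

Taking W1 as reference: W2−W1 = (-30, 40, +0.50); W3−W1 = (-15, 185, +1.47).
Solve a·Δx + b·Δy = Δh: det = (-30)·185 − (-15)·40 = -4950.
∂h/∂x = [(+0.50)·185 − (+1.47)·40] / -4950 = -0.006808
∂h/∂y = [(-30)·(+1.47) − (-15)·(+0.50)] / -4950 = +0.007394
Head at (511552, 4973223) = 117.95 + (-0.006808)·(235) + (+0.007394)·(-120) = 115.46 m.
That is lower than the 118.45 m at W2, so the point is downgradient.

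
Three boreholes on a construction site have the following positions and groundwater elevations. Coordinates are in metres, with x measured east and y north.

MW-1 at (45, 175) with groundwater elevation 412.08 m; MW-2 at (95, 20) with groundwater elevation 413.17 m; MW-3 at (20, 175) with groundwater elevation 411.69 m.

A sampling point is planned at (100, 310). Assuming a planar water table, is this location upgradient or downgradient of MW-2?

Three-point gradient (reference MW-1): Δ to MW-2 = (50, -155, +1.09), Δ to MW-3 = (-25, 0, -0.39).
∂h/∂x = +0.01560, ∂h/∂y = -0.002000 (det = -3875).
Head at (100, 310) = 412.08 + (+0.01560)·(55) + (-0.002000)·(135) = 412.67 m.
That is lower than the 413.17 m at MW-2, so the point is downgradient.

downgradient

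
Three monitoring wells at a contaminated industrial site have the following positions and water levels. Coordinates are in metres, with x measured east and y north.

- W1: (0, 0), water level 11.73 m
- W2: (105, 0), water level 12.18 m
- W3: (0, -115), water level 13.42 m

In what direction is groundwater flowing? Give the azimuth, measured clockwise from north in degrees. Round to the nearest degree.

∂h/∂x = (12.18 − 11.73) / (105 − 0) = +0.004286
∂h/∂y = (13.42 − 11.73) / (-115 − 0) = -0.01470
Flow direction (−∇h) has components (-0.004286 E, +0.01470 N).
Azimuth = atan2(E, N) = atan2(-0.004286, +0.01470) = 343.7° ≈ 344°.

344°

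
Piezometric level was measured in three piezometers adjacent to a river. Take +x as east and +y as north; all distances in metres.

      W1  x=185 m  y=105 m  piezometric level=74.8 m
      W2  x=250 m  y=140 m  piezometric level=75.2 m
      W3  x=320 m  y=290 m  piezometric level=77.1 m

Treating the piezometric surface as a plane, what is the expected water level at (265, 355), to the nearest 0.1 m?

78.0 m

With h = a·x + b·y + c and W1 as origin, the differences give:
  65·a + 35·b = +0.4
  135·a + 185·b = +2.3
Eliminate b (×185 and ×35, subtract): 7300·a = -6.50 → a = ∂h/∂x = -0.0008904
Back-substitute: b = ∂h/∂y = +0.01308.
h(265, 355) = 74.8 + (-0.0008904)·(80) + (+0.01308)·(250) = 74.8 -0.071 +3.271 = 77.999 m.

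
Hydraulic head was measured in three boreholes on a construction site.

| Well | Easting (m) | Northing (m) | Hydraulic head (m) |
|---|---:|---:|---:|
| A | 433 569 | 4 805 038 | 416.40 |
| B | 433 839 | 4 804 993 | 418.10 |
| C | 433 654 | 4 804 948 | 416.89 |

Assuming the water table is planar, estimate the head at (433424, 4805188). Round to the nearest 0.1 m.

415.6 m

Differences from A: to B (Δx, Δy, Δh) = (270, -45, +1.70); to C = (85, -90, +0.49).
Solve a·Δx + b·Δy = Δh: det = 270·(-90) − 85·(-45) = -20475.
∂h/∂x = [(+1.70)·(-90) − (+0.49)·(-45)] / -20475 = +0.006396
∂h/∂y = [270·(+0.49) − 85·(+1.70)] / -20475 = +0.0005958
h(433424, 4805188) = 416.40 + (+0.006396)·(-145) + (+0.0005958)·(150) = 416.40 -0.927 +0.089 = 415.562 m.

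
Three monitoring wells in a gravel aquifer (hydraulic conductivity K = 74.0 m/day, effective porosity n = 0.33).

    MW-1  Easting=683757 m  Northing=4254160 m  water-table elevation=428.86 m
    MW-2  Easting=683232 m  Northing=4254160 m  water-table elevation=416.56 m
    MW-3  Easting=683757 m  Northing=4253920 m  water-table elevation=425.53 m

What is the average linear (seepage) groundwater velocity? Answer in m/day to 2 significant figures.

∂h/∂x = (416.56 − 428.86) / (683232 − 683757) = +0.02343
∂h/∂y = (425.53 − 428.86) / (4253920 − 4254160) = +0.01388
|∇h| = √(0.02343² + 0.01388²) = 0.02723
Seepage velocity v = K·i/n = 74.0 × 0.02723 / 0.33 = 6.106 m/day.

6.1 m/day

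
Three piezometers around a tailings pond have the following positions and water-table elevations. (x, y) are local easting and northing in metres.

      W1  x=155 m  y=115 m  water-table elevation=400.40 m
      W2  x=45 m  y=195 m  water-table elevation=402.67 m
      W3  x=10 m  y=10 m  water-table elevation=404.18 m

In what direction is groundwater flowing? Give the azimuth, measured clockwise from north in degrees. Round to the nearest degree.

081°

With h = a·x + b·y + c and W1 as origin, the differences give:
  (-110)·a + 80·b = +2.27
  (-145)·a + (-105)·b = +3.78
Eliminate b (×(-105) and ×80, subtract): 23150·a = -540.750 → a = ∂h/∂x = -0.02336
Back-substitute: b = ∂h/∂y = -0.003743.
Flow direction (−∇h) has components (+0.02336 E, +0.003743 N).
Azimuth = atan2(E, N) = atan2(+0.02336, +0.003743) = 80.9° ≈ 081°.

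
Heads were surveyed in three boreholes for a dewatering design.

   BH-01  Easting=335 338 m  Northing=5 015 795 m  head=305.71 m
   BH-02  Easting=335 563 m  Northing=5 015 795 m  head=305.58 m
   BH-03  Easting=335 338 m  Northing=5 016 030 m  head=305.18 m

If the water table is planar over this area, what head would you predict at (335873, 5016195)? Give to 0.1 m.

304.5 m

∂h/∂x = (305.58 − 305.71) / (335563 − 335338) = -0.0005778
∂h/∂y = (305.18 − 305.71) / (5016030 − 5015795) = -0.002255
h(335873, 5016195) = 305.71 + (-0.0005778)·(535) + (-0.002255)·(400) = 305.71 -0.309 -0.902 = 304.499 m.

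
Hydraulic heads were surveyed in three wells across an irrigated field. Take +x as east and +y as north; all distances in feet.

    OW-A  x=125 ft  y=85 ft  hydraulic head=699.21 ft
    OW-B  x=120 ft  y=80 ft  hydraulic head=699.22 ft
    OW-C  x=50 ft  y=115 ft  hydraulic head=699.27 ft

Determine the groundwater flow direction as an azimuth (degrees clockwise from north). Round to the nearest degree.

With h = a·x + b·y + c and OW-A as origin, the differences give:
  (-5)·a + (-5)·b = +0.01
  (-75)·a + 30·b = +0.06
Eliminate b (×30 and ×(-5), subtract): -525·a = 0.600 → a = ∂h/∂x = -0.001143
Back-substitute: b = ∂h/∂y = -0.0008571.
Flow direction (−∇h) has components (+0.001143 E, +0.0008571 N).
Azimuth = atan2(E, N) = atan2(+0.001143, +0.0008571) = 53.1° ≈ 053°.

053°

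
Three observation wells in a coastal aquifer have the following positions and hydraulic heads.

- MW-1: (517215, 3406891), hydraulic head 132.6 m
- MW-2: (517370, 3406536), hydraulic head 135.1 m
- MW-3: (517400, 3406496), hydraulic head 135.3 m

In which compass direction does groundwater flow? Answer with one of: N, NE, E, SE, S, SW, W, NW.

NE

Taking MW-1 as reference: MW-2−MW-1 = (155, -355, +2.5); MW-3−MW-1 = (185, -395, +2.7).
Solve a·Δx + b·Δy = Δh: det = 155·(-395) − 185·(-355) = 4450.
∂h/∂x = [(+2.5)·(-395) − (+2.7)·(-355)] / 4450 = -0.006517
∂h/∂y = [155·(+2.7) − 185·(+2.5)] / 4450 = -0.009888
Flow = −∇h = (+0.006517 east, +0.009888 north), which points northeast.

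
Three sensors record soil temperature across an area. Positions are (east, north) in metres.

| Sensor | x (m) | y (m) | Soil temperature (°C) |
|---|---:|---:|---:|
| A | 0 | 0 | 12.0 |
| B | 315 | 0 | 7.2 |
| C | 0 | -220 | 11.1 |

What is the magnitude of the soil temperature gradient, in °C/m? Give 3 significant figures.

∂T/∂x = (7.2 − 12.0) / (315 − 0) = -0.01524
∂T/∂y = (11.1 − 12.0) / (-220 − 0) = +0.004091
|∇f| = √(-0.01524² + 0.004091²) = 0.01578 °C/m

0.0158 °C/m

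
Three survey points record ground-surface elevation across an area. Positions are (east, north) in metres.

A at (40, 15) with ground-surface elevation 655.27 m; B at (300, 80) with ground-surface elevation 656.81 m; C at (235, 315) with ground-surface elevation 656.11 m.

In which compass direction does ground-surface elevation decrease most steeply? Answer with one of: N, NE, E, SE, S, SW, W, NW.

Three-point gradient (reference A): Δ to B = (260, 65, +1.54), Δ to C = (195, 300, +0.84).
∂z/∂x = +0.006237, ∂z/∂y = -0.001254 (det = 65325).
Steepest decrease is along −∇f = (-0.006237 E, +0.001254 N) → west.

W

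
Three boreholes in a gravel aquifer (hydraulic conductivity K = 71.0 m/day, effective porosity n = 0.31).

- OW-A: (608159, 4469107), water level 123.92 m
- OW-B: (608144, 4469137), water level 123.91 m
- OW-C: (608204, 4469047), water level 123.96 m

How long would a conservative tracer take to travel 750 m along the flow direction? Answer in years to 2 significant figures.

6.5 years

With h = a·x + b·y + c and OW-A as origin, the differences give:
  (-15)·a + 30·b = -0.01
  45·a + (-60)·b = +0.04
Eliminate b (×(-60) and ×30, subtract): -450·a = -0.600 → a = ∂h/∂x = +0.001333
Back-substitute: b = ∂h/∂y = +0.0003333.
|∇h| = √(0.001333² + 0.0003333²) = 0.001374
Seepage velocity v = K·i/n = 71.0 × 0.001374 / 0.31 = 0.3147 m/day.
t = 750 / 0.3147 = 2383 days = 6.52 years.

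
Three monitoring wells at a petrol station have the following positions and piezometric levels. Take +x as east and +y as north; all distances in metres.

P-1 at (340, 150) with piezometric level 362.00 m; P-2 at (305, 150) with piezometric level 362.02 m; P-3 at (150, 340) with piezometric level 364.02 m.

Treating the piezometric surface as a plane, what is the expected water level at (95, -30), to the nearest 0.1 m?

360.3 m

Differences from P-1: to P-2 (Δx, Δy, Δh) = (-35, 0, +0.02); to P-3 = (-190, 190, +2.02).
Determinant of the coordinate differences = (-35)·190 − (-190)·0 = -6650.
∂h/∂x = [(+0.02)·190 − (+2.02)·0] / -6650 = -0.0005714
∂h/∂y = [(-35)·(+2.02) − (-190)·(+0.02)] / -6650 = +0.01006
h(95, -30) = 362.00 + (-0.0005714)·(-245) + (+0.01006)·(-180) = 362.00 +0.140 -1.811 = 360.329 m.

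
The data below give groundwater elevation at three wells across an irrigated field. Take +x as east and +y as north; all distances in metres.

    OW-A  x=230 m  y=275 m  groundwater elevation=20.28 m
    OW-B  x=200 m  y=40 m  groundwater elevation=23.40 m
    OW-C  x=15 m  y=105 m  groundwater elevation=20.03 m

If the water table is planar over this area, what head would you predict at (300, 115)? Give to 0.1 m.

23.6 m

Differences from OW-A: to OW-B (Δx, Δy, Δh) = (-30, -235, +3.12); to OW-C = (-215, -170, -0.25).
Solve a·Δx + b·Δy = Δh: det = (-30)·(-170) − (-215)·(-235) = -45425.
∂h/∂x = [(+3.12)·(-170) − (-0.25)·(-235)] / -45425 = +0.01297
∂h/∂y = [(-30)·(-0.25) − (-215)·(+3.12)] / -45425 = -0.01493
h(300, 115) = 20.28 + (+0.01297)·(70) + (-0.01493)·(-160) = 20.28 +0.908 +2.389 = 23.577 m.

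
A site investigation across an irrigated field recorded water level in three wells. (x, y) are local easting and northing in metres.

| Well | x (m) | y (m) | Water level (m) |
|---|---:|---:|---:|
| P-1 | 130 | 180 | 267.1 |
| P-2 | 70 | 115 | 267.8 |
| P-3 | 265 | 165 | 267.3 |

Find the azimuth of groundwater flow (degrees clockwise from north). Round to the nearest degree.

Three-point gradient (reference P-1): Δ to P-2 = (-60, -65, +0.7), Δ to P-3 = (135, -15, +0.2).
∂h/∂x = +0.0002584, ∂h/∂y = -0.01101 (det = 9675).
Flow direction (−∇h) has components (-0.0002584 E, +0.01101 N).
Azimuth = atan2(E, N) = atan2(-0.0002584, +0.01101) = 358.7° ≈ 359°.

359°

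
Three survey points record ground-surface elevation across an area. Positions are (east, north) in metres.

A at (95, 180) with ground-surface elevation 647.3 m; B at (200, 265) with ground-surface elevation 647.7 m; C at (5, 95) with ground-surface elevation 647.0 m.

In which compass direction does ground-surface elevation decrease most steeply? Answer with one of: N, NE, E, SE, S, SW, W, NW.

NW

Differences from A: to B (Δx, Δy, Δh) = (105, 85, +0.4); to C = (-90, -85, -0.3).
Determinant of the coordinate differences = 105·(-85) − (-90)·85 = -1275.
∂z/∂x = [(+0.4)·(-85) − (-0.3)·85] / -1275 = +0.006667
∂z/∂y = [105·(-0.3) − (-90)·(+0.4)] / -1275 = -0.003529
Steepest decrease is along −∇f = (-0.006667 E, +0.003529 N) → northwest.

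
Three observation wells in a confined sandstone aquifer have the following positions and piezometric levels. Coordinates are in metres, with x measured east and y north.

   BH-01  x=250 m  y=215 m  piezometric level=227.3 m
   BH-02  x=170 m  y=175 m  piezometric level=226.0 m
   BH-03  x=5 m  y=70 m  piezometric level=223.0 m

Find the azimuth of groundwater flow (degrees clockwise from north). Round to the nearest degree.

213°

Taking BH-01 as reference: BH-02−BH-01 = (-80, -40, -1.3); BH-03−BH-01 = (-245, -145, -4.3).
Solve a·Δx + b·Δy = Δh: det = (-80)·(-145) − (-245)·(-40) = 1800.
∂h/∂x = [(-1.3)·(-145) − (-4.3)·(-40)] / 1800 = +0.009167
∂h/∂y = [(-80)·(-4.3) − (-245)·(-1.3)] / 1800 = +0.01417
Flow direction (−∇h) has components (-0.009167 E, -0.01417 N).
Azimuth = atan2(E, N) = atan2(-0.009167, -0.01417) = 212.9° ≈ 213°.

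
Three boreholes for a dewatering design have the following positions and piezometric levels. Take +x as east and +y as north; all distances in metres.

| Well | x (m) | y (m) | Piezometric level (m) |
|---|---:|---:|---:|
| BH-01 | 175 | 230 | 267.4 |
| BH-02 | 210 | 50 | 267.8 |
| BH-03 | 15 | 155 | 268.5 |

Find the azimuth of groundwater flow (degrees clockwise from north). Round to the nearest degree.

059°

Three-point gradient (reference BH-01): Δ to BH-02 = (35, -180, +0.4), Δ to BH-03 = (-160, -75, +1.1).
∂h/∂x = -0.005346, ∂h/∂y = -0.003262 (det = -31425).
Flow direction (−∇h) has components (+0.005346 E, +0.003262 N).
Azimuth = atan2(E, N) = atan2(+0.005346, +0.003262) = 58.6° ≈ 059°.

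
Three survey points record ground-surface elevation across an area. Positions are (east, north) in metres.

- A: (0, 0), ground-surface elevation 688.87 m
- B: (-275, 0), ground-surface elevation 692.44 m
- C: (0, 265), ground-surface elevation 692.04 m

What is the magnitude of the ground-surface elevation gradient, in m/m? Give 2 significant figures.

0.018 m/m

∂z/∂x = (692.44 − 688.87) / (-275 − 0) = -0.01298
∂z/∂y = (692.04 − 688.87) / (265 − 0) = +0.01196
|∇f| = √(-0.01298² + 0.01196²) = 0.01765 m/m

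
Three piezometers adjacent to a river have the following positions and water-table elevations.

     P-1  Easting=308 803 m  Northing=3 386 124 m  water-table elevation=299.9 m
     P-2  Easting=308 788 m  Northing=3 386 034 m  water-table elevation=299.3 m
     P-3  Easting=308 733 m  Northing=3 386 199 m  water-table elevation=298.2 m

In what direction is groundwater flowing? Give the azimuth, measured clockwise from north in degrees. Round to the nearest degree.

265°

Three-point gradient (reference P-1): Δ to P-2 = (-15, -90, -0.6), Δ to P-3 = (-70, 75, -1.7).
∂h/∂x = +0.02667, ∂h/∂y = +0.002222 (det = -7425).
Flow direction (−∇h) has components (-0.02667 E, -0.002222 N).
Azimuth = atan2(E, N) = atan2(-0.02667, -0.002222) = 265.2° ≈ 265°.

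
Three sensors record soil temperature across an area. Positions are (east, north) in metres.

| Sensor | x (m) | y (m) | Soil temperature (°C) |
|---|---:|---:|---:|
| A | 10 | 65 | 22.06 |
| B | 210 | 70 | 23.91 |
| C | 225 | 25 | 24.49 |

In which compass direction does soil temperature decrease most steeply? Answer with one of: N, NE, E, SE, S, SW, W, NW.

NW

Differences from A: to B (Δx, Δy, Δh) = (200, 5, +1.85); to C = (215, -40, +2.43).
Determinant of the coordinate differences = 200·(-40) − 215·5 = -9075.
∂T/∂x = [(+1.85)·(-40) − (+2.43)·5] / -9075 = +0.009493
∂T/∂y = [200·(+2.43) − 215·(+1.85)] / -9075 = -0.009725
Steepest decrease is along −∇f = (-0.009493 E, +0.009725 N) → northwest.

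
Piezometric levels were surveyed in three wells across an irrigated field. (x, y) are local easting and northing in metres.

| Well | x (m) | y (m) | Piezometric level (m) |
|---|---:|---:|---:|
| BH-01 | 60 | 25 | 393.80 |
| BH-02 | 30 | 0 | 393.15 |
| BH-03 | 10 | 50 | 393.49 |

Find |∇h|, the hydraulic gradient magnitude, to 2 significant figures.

0.017

Three-point gradient (reference BH-01): Δ to BH-02 = (-30, -25, -0.65), Δ to BH-03 = (-50, 25, -0.31).
∂h/∂x = +0.01200, ∂h/∂y = +0.01160 (det = -2000).
|∇h| = √(0.01200² + 0.01160²) = 0.01669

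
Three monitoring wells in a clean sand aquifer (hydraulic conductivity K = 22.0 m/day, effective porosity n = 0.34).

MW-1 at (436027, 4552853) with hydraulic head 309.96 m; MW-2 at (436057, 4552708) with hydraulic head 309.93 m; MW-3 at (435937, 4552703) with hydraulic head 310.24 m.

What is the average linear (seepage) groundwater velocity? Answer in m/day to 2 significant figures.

0.17 m/day

Differences from MW-1: to MW-2 (Δx, Δy, Δh) = (30, -145, -0.03); to MW-3 = (-90, -150, +0.28).
Determinant of the coordinate differences = 30·(-150) − (-90)·(-145) = -17550.
∂h/∂x = [(-0.03)·(-150) − (+0.28)·(-145)] / -17550 = -0.002570
∂h/∂y = [30·(+0.28) − (-90)·(-0.03)] / -17550 = -0.0003248
|∇h| = √(-0.002570² + -0.0003248²) = 0.00259
Seepage velocity v = K·i/n = 22.0 × 0.00259 / 0.34 = 0.1676 m/day.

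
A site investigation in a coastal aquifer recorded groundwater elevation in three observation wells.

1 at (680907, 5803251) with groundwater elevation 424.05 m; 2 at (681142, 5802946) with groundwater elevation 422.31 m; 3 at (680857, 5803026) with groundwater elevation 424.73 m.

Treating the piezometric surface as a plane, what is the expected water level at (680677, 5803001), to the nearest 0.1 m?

Taking 1 as reference: 2−1 = (235, -305, -1.74); 3−1 = (-50, -225, +0.68).
Solve a·Δx + b·Δy = Δh: det = 235·(-225) − (-50)·(-305) = -68125.
∂h/∂x = [(-1.74)·(-225) − (+0.68)·(-305)] / -68125 = -0.008791
∂h/∂y = [235·(+0.68) − (-50)·(-1.74)] / -68125 = -0.001069
h(680677, 5803001) = 424.05 + (-0.008791)·(-230) + (-0.001069)·(-250) = 424.05 +2.022 +0.267 = 426.339 m.

426.3 m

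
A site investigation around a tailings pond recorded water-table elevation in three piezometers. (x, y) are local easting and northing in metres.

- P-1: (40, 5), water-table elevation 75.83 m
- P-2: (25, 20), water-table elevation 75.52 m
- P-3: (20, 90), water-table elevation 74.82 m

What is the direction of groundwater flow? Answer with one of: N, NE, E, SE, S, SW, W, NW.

Three-point gradient (reference P-1): Δ to P-2 = (-15, 15, -0.31), Δ to P-3 = (-20, 85, -1.01).
∂h/∂x = +0.01149, ∂h/∂y = -0.009179 (det = -975).
Flow = −∇h = (-0.01149 east, +0.009179 north), which points northwest.

NW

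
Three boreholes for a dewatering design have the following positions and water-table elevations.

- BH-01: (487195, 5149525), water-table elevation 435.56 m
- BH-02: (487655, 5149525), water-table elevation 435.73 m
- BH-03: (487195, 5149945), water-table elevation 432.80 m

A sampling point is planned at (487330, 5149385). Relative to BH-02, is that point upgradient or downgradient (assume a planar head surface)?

∂h/∂x = (435.73 − 435.56) / (487655 − 487195) = +0.0003696
∂h/∂y = (432.80 − 435.56) / (5149945 − 5149525) = -0.006571
Head at (487330, 5149385) = 435.56 + (+0.0003696)·(135) + (-0.006571)·(-140) = 436.53 m.
That is higher than the 435.73 m at BH-02, so the point is upgradient.

upgradient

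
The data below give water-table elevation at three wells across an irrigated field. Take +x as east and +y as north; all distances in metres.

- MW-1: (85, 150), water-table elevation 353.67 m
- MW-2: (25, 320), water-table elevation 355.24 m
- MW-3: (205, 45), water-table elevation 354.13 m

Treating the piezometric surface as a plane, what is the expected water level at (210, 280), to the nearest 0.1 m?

357.8 m

Differences from MW-1: to MW-2 (Δx, Δy, Δh) = (-60, 170, +1.57); to MW-3 = (120, -105, +0.46).
Determinant of the coordinate differences = (-60)·(-105) − 120·170 = -14100.
∂h/∂x = [(+1.57)·(-105) − (+0.46)·170] / -14100 = +0.01724
∂h/∂y = [(-60)·(+0.46) − 120·(+1.57)] / -14100 = +0.01532
h(210, 280) = 353.67 + (+0.01724)·(125) + (+0.01532)·(130) = 353.67 +2.155 +1.991 = 357.816 m.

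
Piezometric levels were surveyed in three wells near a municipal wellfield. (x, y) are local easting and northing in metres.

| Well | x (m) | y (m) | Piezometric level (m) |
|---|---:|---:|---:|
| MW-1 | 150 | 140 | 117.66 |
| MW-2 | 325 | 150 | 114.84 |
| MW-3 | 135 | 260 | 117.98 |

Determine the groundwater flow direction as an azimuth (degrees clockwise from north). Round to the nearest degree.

092°

Taking MW-1 as reference: MW-2−MW-1 = (175, 10, -2.82); MW-3−MW-1 = (-15, 120, +0.32).
Solve a·Δx + b·Δy = Δh: det = 175·120 − (-15)·10 = 21150.
∂h/∂x = [(-2.82)·120 − (+0.32)·10] / 21150 = -0.01615
∂h/∂y = [175·(+0.32) − (-15)·(-2.82)] / 21150 = +0.0006478
Flow direction (−∇h) has components (+0.01615 E, -0.0006478 N).
Azimuth = atan2(E, N) = atan2(+0.01615, -0.0006478) = 92.3° ≈ 092°.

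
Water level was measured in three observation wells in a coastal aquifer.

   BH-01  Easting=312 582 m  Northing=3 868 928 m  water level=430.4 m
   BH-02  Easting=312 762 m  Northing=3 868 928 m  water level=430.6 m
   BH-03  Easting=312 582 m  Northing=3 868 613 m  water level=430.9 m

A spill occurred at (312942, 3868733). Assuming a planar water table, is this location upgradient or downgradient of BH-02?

∂h/∂x = (430.6 − 430.4) / (312762 − 312582) = +0.001111
∂h/∂y = (430.9 − 430.4) / (3868613 − 3868928) = -0.001587
Head at (312942, 3868733) = 430.4 + (+0.001111)·(360) + (-0.001587)·(-195) = 431.11 m.
That is higher than the 430.6 m at BH-02, so the point is upgradient.

upgradient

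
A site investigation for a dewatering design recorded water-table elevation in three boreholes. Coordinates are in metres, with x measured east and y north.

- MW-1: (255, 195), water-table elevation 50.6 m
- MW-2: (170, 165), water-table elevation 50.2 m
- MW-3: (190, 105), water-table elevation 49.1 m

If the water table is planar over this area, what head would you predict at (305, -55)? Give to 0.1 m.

Taking MW-1 as reference: MW-2−MW-1 = (-85, -30, -0.4); MW-3−MW-1 = (-65, -90, -1.5).
Determinant of the coordinate differences = (-85)·(-90) − (-65)·(-30) = 5700.
∂h/∂x = [(-0.4)·(-90) − (-1.5)·(-30)] / 5700 = -0.001579
∂h/∂y = [(-85)·(-1.5) − (-65)·(-0.4)] / 5700 = +0.01781
h(305, -55) = 50.6 + (-0.001579)·(50) + (+0.01781)·(-250) = 50.6 -0.079 -4.452 = 46.069 m.

46.1 m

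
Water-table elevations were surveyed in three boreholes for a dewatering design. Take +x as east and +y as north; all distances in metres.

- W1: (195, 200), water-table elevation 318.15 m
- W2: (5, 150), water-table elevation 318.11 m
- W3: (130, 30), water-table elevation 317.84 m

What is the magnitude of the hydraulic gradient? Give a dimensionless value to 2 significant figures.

0.0020

Differences from W1: to W2 (Δx, Δy, Δh) = (-190, -50, -0.04); to W3 = (-65, -170, -0.31).
Determinant of the coordinate differences = (-190)·(-170) − (-65)·(-50) = 29050.
∂h/∂x = [(-0.04)·(-170) − (-0.31)·(-50)] / 29050 = -0.0002995
∂h/∂y = [(-190)·(-0.31) − (-65)·(-0.04)] / 29050 = +0.001938
|∇h| = √(-0.0002995² + 0.001938²) = 0.001961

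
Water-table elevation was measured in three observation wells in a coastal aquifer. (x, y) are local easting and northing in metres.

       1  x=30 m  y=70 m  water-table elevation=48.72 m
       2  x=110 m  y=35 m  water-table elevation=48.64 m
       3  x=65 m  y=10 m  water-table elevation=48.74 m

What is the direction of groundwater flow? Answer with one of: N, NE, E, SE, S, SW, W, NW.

Three-point gradient (reference 1): Δ to 2 = (80, -35, -0.08), Δ to 3 = (35, -60, +0.02).
∂h/∂x = -0.001538, ∂h/∂y = -0.001231 (det = -3575).
Flow = −∇h = (+0.001538 east, +0.001231 north), which points northeast.

NE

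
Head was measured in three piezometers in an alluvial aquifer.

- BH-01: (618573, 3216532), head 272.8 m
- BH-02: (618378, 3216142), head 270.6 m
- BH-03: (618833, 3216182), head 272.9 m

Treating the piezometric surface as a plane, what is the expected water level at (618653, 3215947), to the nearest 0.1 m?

Taking BH-01 as reference: BH-02−BH-01 = (-195, -390, -2.2); BH-03−BH-01 = (260, -350, +0.1).
Determinant of the coordinate differences = (-195)·(-350) − 260·(-390) = 169650.
∂h/∂x = [(-2.2)·(-350) − (+0.1)·(-390)] / 169650 = +0.004769
∂h/∂y = [(-195)·(+0.1) − 260·(-2.2)] / 169650 = +0.003257
h(618653, 3215947) = 272.8 + (+0.004769)·(80) + (+0.003257)·(-585) = 272.8 +0.381 -1.905 = 271.276 m.

271.3 m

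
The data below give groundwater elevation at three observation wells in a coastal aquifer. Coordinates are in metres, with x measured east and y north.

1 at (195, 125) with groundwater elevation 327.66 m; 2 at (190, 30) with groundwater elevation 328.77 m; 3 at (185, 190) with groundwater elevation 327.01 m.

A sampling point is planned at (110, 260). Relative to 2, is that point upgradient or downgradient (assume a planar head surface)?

Differences from 1: to 2 (Δx, Δy, Δh) = (-5, -95, +1.11); to 3 = (-10, 65, -0.65).
Determinant of the coordinate differences = (-5)·65 − (-10)·(-95) = -1275.
∂h/∂x = [(+1.11)·65 − (-0.65)·(-95)] / -1275 = -0.008157
∂h/∂y = [(-5)·(-0.65) − (-10)·(+1.11)] / -1275 = -0.01125
Head at (110, 260) = 327.66 + (-0.008157)·(-85) + (-0.01125)·(135) = 326.83 m.
That is lower than the 328.77 m at 2, so the point is downgradient.

downgradient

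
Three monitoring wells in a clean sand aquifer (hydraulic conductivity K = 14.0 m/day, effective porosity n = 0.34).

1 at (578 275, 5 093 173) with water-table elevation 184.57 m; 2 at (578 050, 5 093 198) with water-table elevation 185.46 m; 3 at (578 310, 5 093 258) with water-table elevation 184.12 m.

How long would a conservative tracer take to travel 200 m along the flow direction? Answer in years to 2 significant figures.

2.4 years

With h = a·x + b·y + c and 1 as origin, the differences give:
  (-225)·a + 25·b = +0.89
  35·a + 85·b = -0.45
Eliminate b (×85 and ×25, subtract): -20000·a = 86.900 → a = ∂h/∂x = -0.004345
Back-substitute: b = ∂h/∂y = -0.003505.
|∇h| = √(-0.004345² + -0.003505²) = 0.005582
Seepage velocity v = K·i/n = 14.0 × 0.005582 / 0.34 = 0.2298 m/day.
t = 200 / 0.2298 = 870.3 days = 2.38 years.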